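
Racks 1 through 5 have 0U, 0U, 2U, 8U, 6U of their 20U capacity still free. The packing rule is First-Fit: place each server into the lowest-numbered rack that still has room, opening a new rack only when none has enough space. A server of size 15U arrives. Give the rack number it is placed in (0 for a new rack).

No rack has ≥ 15U free, so a new rack is opened.

0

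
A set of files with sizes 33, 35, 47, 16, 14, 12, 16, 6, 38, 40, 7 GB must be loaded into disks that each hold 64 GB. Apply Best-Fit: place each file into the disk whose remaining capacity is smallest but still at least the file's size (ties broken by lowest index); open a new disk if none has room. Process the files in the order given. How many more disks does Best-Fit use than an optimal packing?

Best-Fit: [33,16,6,7] [35,14,12] [47,16] [38] [40] → 5 disks.
Total size 264 GB; any packing needs at least ⌈264/64⌉ = 5 disks.
So 5 is already optimal.

0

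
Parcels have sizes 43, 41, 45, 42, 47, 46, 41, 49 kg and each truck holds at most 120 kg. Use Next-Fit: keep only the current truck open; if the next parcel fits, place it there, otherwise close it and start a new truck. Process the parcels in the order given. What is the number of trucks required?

43 kg → truck 1 (remaining 77 kg)
41 kg → truck 1 (remaining 36 kg)
45 kg → truck 2 (remaining 75 kg)
42 kg → truck 2 (remaining 33 kg)
47 kg → truck 3 (remaining 73 kg)
46 kg → truck 3 (remaining 27 kg)
41 kg → truck 4 (remaining 79 kg)
49 kg → truck 4 (remaining 30 kg)
Final trucks: [43,41] [45,42] [47,46] [41,49].

4 trucks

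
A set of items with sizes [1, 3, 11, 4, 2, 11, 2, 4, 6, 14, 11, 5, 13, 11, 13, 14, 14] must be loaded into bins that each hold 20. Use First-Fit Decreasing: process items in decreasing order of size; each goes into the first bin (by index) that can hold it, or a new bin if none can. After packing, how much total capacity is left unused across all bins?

Sorted descending: 14, 14, 14, 13, 13, 11, 11, 11, 11, 6, 5, 4, 4, 3, 2, 2, 1.
14 → bin 1 (remaining 6)
14 → bin 2 (remaining 6)
14 → bin 3 (remaining 6)
13 → bin 4 (remaining 7)
13 → bin 5 (remaining 7)
11 → bin 6 (remaining 9)
11 → bin 7 (remaining 9)
11 → bin 8 (remaining 9)
11 → bin 9 (remaining 9)
6 → bin 1 (remaining 0)
5 → bin 2 (remaining 1)
4 → bin 3 (remaining 2)
4 → bin 4 (remaining 3)
3 → bin 4 (remaining 0)
2 → bin 3 (remaining 0)
2 → bin 5 (remaining 5)
1 → bin 2 (remaining 0)
9 bins × 20 = 180; used 139; unused 41.

41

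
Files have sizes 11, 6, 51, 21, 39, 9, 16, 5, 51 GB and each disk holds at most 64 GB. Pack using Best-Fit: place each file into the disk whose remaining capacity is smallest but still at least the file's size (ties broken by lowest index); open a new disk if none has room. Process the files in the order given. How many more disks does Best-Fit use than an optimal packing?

0

Best-Fit: [11,6,21] [51,9] [39,16,5] [51] → 4 disks.
Total size 209 GB; any packing needs at least ⌈209/64⌉ = 4 disks.
So 4 is already optimal.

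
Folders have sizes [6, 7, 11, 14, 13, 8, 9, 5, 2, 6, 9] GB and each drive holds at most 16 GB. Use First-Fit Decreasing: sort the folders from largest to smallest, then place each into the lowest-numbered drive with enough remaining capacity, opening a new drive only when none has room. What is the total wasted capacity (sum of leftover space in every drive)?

6

Sorted descending: 14, 13, 11, 9, 9, 8, 7, 6, 6, 5, 2.
14 GB → drive 1 (remaining 2 GB)
13 GB → drive 2 (remaining 3 GB)
11 GB → drive 3 (remaining 5 GB)
9 GB → drive 4 (remaining 7 GB)
9 GB → drive 5 (remaining 7 GB)
8 GB → drive 6 (remaining 8 GB)
7 GB → drive 4 (remaining 0 GB)
6 GB → drive 5 (remaining 1 GB)
6 GB → drive 6 (remaining 2 GB)
5 GB → drive 3 (remaining 0 GB)
2 GB → drive 1 (remaining 0 GB)
6 drives × 16 GB = 96 GB; used 90 GB; unused 6 GB.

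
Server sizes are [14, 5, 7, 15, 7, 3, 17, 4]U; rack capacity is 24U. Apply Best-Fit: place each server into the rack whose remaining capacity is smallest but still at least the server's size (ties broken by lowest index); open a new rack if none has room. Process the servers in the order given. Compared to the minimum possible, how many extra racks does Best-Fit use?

1

Best-Fit: [14,5,3] [7,15] [7,17] [4] → 4 racks.
Total size 72U; any packing needs at least ⌈72/24⌉ = 3 racks.
An optimal packing achieves that bound: [17,7] [15,5,4] [14,7,3] → 3 racks.
Excess: 4 − 3 = 1.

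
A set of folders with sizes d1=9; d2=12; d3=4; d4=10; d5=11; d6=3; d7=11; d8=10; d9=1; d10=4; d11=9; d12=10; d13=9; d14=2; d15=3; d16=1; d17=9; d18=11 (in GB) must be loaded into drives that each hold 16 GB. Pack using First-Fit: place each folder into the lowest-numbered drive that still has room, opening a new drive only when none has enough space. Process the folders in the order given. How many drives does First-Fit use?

Put d1 (9 GB) in drive 1; 7 GB remain.
Put d2 (12 GB) in drive 2; 4 GB remain.
Put d3 (4 GB) in drive 1; 3 GB remain.
Put d4 (10 GB) in drive 3; 6 GB remain.
Put d5 (11 GB) in drive 4; 5 GB remain.
Put d6 (3 GB) in drive 1; 0 GB remain.
Put d7 (11 GB) in drive 5; 5 GB remain.
Put d8 (10 GB) in drive 6; 6 GB remain.
Put d9 (1 GB) in drive 2; 3 GB remain.
Put d10 (4 GB) in drive 3; 2 GB remain.
Put d11 (9 GB) in drive 7; 7 GB remain.
Put d12 (10 GB) in drive 8; 6 GB remain.
Put d13 (9 GB) in drive 9; 7 GB remain.
Put d14 (2 GB) in drive 2; 1 GB remain.
Put d15 (3 GB) in drive 4; 2 GB remain.
Put d16 (1 GB) in drive 2; 0 GB remain.
Put d17 (9 GB) in drive 10; 7 GB remain.
Put d18 (11 GB) in drive 11; 5 GB remain.

11 drives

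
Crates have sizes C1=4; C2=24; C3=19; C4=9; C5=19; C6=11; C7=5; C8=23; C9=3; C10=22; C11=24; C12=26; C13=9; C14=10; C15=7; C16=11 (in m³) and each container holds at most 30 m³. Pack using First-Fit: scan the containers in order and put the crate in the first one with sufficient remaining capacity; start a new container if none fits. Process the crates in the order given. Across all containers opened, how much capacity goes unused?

container 1: place C1 (4 m³), 26 m³ left
container 1: place C2 (24 m³), 2 m³ left
container 2: place C3 (19 m³), 11 m³ left
container 2: place C4 (9 m³), 2 m³ left
container 3: place C5 (19 m³), 11 m³ left
container 3: place C6 (11 m³), 0 m³ left
container 4: place C7 (5 m³), 25 m³ left
container 4: place C8 (23 m³), 2 m³ left
container 5: place C9 (3 m³), 27 m³ left
container 5: place C10 (22 m³), 5 m³ left
container 6: place C11 (24 m³), 6 m³ left
container 7: place C12 (26 m³), 4 m³ left
container 8: place C13 (9 m³), 21 m³ left
container 8: place C14 (10 m³), 11 m³ left
container 8: place C15 (7 m³), 4 m³ left
container 9: place C16 (11 m³), 19 m³ left
9 containers × 30 m³ = 270 m³; used 226 m³; unused 44 m³.

44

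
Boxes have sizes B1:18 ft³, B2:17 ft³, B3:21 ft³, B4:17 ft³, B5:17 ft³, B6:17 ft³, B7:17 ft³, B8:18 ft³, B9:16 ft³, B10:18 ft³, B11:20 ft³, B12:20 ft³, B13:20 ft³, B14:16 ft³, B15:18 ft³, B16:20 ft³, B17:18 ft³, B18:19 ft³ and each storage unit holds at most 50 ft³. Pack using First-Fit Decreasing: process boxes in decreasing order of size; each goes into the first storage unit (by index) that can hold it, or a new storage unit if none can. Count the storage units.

8

Sorted descending: 21, 20, 20, 20, 20, 19, 18, 18, 18, 18, 18, 17, 17, 17, 17, 17, 16, 16.
storage unit 1: place 21 ft³, 29 ft³ left
storage unit 1: place 20 ft³, 9 ft³ left
storage unit 2: place 20 ft³, 30 ft³ left
storage unit 2: place 20 ft³, 10 ft³ left
storage unit 3: place 20 ft³, 30 ft³ left
storage unit 3: place 19 ft³, 11 ft³ left
storage unit 4: place 18 ft³, 32 ft³ left
storage unit 4: place 18 ft³, 14 ft³ left
storage unit 5: place 18 ft³, 32 ft³ left
storage unit 5: place 18 ft³, 14 ft³ left
storage unit 6: place 18 ft³, 32 ft³ left
storage unit 6: place 17 ft³, 15 ft³ left
storage unit 7: place 17 ft³, 33 ft³ left
storage unit 7: place 17 ft³, 16 ft³ left
storage unit 8: place 17 ft³, 33 ft³ left
storage unit 8: place 17 ft³, 16 ft³ left
storage unit 7: place 16 ft³, 0 ft³ left
storage unit 8: place 16 ft³, 0 ft³ left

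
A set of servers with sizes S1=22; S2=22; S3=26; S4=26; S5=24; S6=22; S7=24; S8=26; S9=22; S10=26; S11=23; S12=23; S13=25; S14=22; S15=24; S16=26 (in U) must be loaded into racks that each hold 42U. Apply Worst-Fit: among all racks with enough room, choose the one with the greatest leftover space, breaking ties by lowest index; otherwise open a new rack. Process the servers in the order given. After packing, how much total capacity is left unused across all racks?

Put S1 (22U) in rack 1; 20U remain.
Put S2 (22U) in rack 2; 20U remain.
Put S3 (26U) in rack 3; 16U remain.
Put S4 (26U) in rack 4; 16U remain.
Put S5 (24U) in rack 5; 18U remain.
Put S6 (22U) in rack 6; 20U remain.
Put S7 (24U) in rack 7; 18U remain.
Put S8 (26U) in rack 8; 16U remain.
Put S9 (22U) in rack 9; 20U remain.
Put S10 (26U) in rack 10; 16U remain.
Put S11 (23U) in rack 11; 19U remain.
Put S12 (23U) in rack 12; 19U remain.
Put S13 (25U) in rack 13; 17U remain.
Put S14 (22U) in rack 14; 20U remain.
Put S15 (24U) in rack 15; 18U remain.
Put S16 (26U) in rack 16; 16U remain.
16 racks × 42U = 672U; used 383U; unused 289U.

289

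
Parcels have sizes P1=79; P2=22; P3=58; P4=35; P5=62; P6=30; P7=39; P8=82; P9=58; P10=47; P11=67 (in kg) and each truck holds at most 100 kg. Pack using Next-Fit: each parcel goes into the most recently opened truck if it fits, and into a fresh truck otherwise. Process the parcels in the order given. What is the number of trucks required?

8

truck 1: place P1 (79 kg), 21 kg left
truck 2: place P2 (22 kg), 78 kg left
truck 2: place P3 (58 kg), 20 kg left
truck 3: place P4 (35 kg), 65 kg left
truck 3: place P5 (62 kg), 3 kg left
truck 4: place P6 (30 kg), 70 kg left
truck 4: place P7 (39 kg), 31 kg left
truck 5: place P8 (82 kg), 18 kg left
truck 6: place P9 (58 kg), 42 kg left
truck 7: place P10 (47 kg), 53 kg left
truck 8: place P11 (67 kg), 33 kg left
Final trucks: [79] [22,58] [35,62] [30,39] [82] [58] [47] [67].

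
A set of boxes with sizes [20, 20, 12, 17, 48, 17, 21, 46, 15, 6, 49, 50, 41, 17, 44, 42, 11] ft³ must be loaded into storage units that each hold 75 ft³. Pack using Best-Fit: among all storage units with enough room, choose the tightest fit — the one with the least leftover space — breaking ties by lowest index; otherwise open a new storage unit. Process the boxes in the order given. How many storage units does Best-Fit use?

20 ft³ → storage unit 1 (remaining 55 ft³)
20 ft³ → storage unit 1 (remaining 35 ft³)
12 ft³ → storage unit 1 (remaining 23 ft³)
17 ft³ → storage unit 1 (remaining 6 ft³)
48 ft³ → storage unit 2 (remaining 27 ft³)
17 ft³ → storage unit 2 (remaining 10 ft³)
21 ft³ → storage unit 3 (remaining 54 ft³)
46 ft³ → storage unit 3 (remaining 8 ft³)
15 ft³ → storage unit 4 (remaining 60 ft³)
6 ft³ → storage unit 1 (remaining 0 ft³)
49 ft³ → storage unit 4 (remaining 11 ft³)
50 ft³ → storage unit 5 (remaining 25 ft³)
41 ft³ → storage unit 6 (remaining 34 ft³)
17 ft³ → storage unit 5 (remaining 8 ft³)
44 ft³ → storage unit 7 (remaining 31 ft³)
42 ft³ → storage unit 8 (remaining 33 ft³)
11 ft³ → storage unit 4 (remaining 0 ft³)
Final storage units: [20,20,12,17,6] [48,17] [21,46] [15,49,11] [50,17] [41] [44] [42].

8 storage units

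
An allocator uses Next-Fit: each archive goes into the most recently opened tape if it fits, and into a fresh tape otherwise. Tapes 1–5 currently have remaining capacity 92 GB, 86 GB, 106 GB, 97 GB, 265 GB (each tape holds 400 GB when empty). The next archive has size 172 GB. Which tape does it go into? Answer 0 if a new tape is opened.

Next-Fit only looks at tape 5, which has 265 GB free.
172 GB fits there.

5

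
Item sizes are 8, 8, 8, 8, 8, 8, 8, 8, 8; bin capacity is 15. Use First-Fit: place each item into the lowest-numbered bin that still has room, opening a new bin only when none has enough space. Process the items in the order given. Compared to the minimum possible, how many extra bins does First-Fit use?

First-Fit: [8] [8] [8] [8] [8] [8] [8] [8] [8] → 9 bins.
9 items exceed 7.5 (half the capacity), and no two of those can share a bin, so at least 9 bins are needed.
So 9 is already optimal.

0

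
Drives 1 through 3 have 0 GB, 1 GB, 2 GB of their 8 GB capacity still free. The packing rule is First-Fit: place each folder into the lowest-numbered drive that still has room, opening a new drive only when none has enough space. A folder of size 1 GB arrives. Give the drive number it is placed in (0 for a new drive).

Drives with room: drive 2 (1 GB), drive 3 (2 GB).
The first with room is drive 2.

2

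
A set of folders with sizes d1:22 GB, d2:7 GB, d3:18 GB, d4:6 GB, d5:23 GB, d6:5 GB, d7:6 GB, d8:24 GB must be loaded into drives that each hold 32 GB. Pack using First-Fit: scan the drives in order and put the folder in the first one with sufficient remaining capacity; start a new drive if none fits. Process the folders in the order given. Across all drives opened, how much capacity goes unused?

17

Put d1 (22 GB) in drive 1; 10 GB remain.
Put d2 (7 GB) in drive 1; 3 GB remain.
Put d3 (18 GB) in drive 2; 14 GB remain.
Put d4 (6 GB) in drive 2; 8 GB remain.
Put d5 (23 GB) in drive 3; 9 GB remain.
Put d6 (5 GB) in drive 2; 3 GB remain.
Put d7 (6 GB) in drive 3; 3 GB remain.
Put d8 (24 GB) in drive 4; 8 GB remain.
4 drives × 32 GB = 128 GB; used 111 GB; unused 17 GB.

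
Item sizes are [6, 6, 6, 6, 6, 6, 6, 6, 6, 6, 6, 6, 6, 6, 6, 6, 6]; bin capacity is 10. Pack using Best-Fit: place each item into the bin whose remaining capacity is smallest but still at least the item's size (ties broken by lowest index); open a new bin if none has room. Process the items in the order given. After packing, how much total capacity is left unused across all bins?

bin 1: place 6, 4 left
bin 2: place 6, 4 left
bin 3: place 6, 4 left
bin 4: place 6, 4 left
bin 5: place 6, 4 left
bin 6: place 6, 4 left
bin 7: place 6, 4 left
bin 8: place 6, 4 left
bin 9: place 6, 4 left
bin 10: place 6, 4 left
bin 11: place 6, 4 left
bin 12: place 6, 4 left
bin 13: place 6, 4 left
bin 14: place 6, 4 left
bin 15: place 6, 4 left
bin 16: place 6, 4 left
bin 17: place 6, 4 left
17 bins × 10 = 170; used 102; unused 68.

68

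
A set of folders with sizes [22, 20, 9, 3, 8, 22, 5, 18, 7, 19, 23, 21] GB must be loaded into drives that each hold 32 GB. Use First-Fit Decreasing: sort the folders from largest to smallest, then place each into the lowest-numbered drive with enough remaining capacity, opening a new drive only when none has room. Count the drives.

Sorted descending: 23, 22, 22, 21, 20, 19, 18, 9, 8, 7, 5, 3.
Put 23 GB in drive 1; 9 GB remain.
Put 22 GB in drive 2; 10 GB remain.
Put 22 GB in drive 3; 10 GB remain.
Put 21 GB in drive 4; 11 GB remain.
Put 20 GB in drive 5; 12 GB remain.
Put 19 GB in drive 6; 13 GB remain.
Put 18 GB in drive 7; 14 GB remain.
Put 9 GB in drive 1; 0 GB remain.
Put 8 GB in drive 2; 2 GB remain.
Put 7 GB in drive 3; 3 GB remain.
Put 5 GB in drive 4; 6 GB remain.
Put 3 GB in drive 3; 0 GB remain.
Final drives: [23,9] [22,8] [22,7,3] [21,5] [20] [19] [18].

7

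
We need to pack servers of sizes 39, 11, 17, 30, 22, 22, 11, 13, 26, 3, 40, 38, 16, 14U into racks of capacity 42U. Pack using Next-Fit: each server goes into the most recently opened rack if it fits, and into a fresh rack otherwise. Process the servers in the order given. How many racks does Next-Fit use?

rack 1: place 39U, 3U left
rack 2: place 11U, 31U left
rack 2: place 17U, 14U left
rack 3: place 30U, 12U left
rack 4: place 22U, 20U left
rack 5: place 22U, 20U left
rack 5: place 11U, 9U left
rack 6: place 13U, 29U left
rack 6: place 26U, 3U left
rack 6: place 3U, 0U left
rack 7: place 40U, 2U left
rack 8: place 38U, 4U left
rack 9: place 16U, 26U left
rack 9: place 14U, 12U left
Final racks: [39] [11,17] [30] [22] [22,11] [13,26,3] [40] [38] [16,14].

9 racks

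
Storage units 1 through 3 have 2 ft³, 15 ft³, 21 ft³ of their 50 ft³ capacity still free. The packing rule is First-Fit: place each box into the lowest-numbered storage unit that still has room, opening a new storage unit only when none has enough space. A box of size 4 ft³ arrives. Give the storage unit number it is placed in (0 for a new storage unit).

2

Storage units with room: storage unit 2 (15 ft³), storage unit 3 (21 ft³).
The first with room is storage unit 2.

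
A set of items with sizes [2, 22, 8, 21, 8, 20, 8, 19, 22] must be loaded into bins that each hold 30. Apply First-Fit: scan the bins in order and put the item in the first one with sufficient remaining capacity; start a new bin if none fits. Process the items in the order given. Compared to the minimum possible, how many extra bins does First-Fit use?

First-Fit: [2,22] [8,21] [8,20] [8,19] [22] → 5 bins.
Total size 130; any packing needs at least ⌈130/30⌉ = 5 bins.
So 5 is already optimal.

0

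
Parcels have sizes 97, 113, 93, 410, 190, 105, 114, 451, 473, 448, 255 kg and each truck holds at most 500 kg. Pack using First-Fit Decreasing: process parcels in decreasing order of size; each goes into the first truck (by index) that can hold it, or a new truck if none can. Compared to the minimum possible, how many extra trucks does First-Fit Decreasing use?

First-Fit Decreasing: [473] [451] [448] [410] [255,190] [114,113,105,97] [93] → 7 trucks.
Total size 2749 kg; any packing needs at least ⌈2749/500⌉ = 6 trucks.
An optimal packing achieves that bound: [473] [451] [448] [410] [255,114,113] [190,105,97,93] → 6 trucks.
Excess: 7 − 6 = 1.

1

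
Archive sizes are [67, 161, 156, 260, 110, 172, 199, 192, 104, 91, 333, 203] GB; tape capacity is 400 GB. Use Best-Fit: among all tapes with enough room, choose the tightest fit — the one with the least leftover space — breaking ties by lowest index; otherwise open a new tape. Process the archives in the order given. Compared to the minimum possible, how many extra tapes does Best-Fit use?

Best-Fit: [67,161,156] [260,110] [172,199] [192,104,91] [333] [203] → 6 tapes.
Total size 2048 GB; any packing needs at least ⌈2048/400⌉ = 6 tapes.
So 6 is already optimal.

0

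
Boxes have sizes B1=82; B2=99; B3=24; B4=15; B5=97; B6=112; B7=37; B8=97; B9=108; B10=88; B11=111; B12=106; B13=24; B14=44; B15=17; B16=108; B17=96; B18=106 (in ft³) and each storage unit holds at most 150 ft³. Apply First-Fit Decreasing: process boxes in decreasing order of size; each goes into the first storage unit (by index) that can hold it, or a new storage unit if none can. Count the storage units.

12

Sorted descending: 112, 111, 108, 108, 106, 106, 99, 97, 97, 96, 88, 82, 44, 37, 24, 24, 17, 15.
storage unit 1: place 112 ft³, 38 ft³ left
storage unit 2: place 111 ft³, 39 ft³ left
storage unit 3: place 108 ft³, 42 ft³ left
storage unit 4: place 108 ft³, 42 ft³ left
storage unit 5: place 106 ft³, 44 ft³ left
storage unit 6: place 106 ft³, 44 ft³ left
storage unit 7: place 99 ft³, 51 ft³ left
storage unit 8: place 97 ft³, 53 ft³ left
storage unit 9: place 97 ft³, 53 ft³ left
storage unit 10: place 96 ft³, 54 ft³ left
storage unit 11: place 88 ft³, 62 ft³ left
storage unit 12: place 82 ft³, 68 ft³ left
storage unit 5: place 44 ft³, 0 ft³ left
storage unit 1: place 37 ft³, 1 ft³ left
storage unit 2: place 24 ft³, 15 ft³ left
storage unit 3: place 24 ft³, 18 ft³ left
storage unit 3: place 17 ft³, 1 ft³ left
storage unit 2: place 15 ft³, 0 ft³ left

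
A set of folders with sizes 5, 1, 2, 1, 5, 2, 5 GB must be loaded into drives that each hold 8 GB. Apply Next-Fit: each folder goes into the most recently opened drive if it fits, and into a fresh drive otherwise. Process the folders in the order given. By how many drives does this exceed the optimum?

0

Next-Fit: [5,1,2] [1,5,2] [5] → 3 drives.
Total size 21 GB; any packing needs at least ⌈21/8⌉ = 3 drives.
So 3 is already optimal.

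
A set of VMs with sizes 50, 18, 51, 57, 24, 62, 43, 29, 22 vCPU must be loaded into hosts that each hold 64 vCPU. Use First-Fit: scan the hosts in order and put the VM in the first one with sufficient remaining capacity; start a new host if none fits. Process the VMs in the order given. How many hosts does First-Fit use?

Put 50 vCPU in host 1; 14 vCPU remain.
Put 18 vCPU in host 2; 46 vCPU remain.
Put 51 vCPU in host 3; 13 vCPU remain.
Put 57 vCPU in host 4; 7 vCPU remain.
Put 24 vCPU in host 2; 22 vCPU remain.
Put 62 vCPU in host 5; 2 vCPU remain.
Put 43 vCPU in host 6; 21 vCPU remain.
Put 29 vCPU in host 7; 35 vCPU remain.
Put 22 vCPU in host 2; 0 vCPU remain.

7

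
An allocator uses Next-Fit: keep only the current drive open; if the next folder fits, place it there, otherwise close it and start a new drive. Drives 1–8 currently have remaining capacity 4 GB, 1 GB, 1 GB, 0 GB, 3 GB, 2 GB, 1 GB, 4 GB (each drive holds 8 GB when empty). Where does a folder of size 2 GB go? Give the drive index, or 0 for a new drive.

8

Next-Fit only looks at drive 8, which has 4 GB free.
2 GB fits there.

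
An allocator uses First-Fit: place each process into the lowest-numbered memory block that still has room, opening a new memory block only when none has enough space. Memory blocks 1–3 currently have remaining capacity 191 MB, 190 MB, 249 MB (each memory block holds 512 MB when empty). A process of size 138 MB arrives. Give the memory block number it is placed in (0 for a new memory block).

Memory blocks with room: memory block 1 (191 MB), memory block 2 (190 MB), memory block 3 (249 MB).
The first with room is memory block 1.

1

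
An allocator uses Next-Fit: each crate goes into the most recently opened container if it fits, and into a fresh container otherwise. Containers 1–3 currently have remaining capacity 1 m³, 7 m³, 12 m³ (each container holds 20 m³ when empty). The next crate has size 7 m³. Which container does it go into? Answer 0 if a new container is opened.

3

Next-Fit only looks at container 3, which has 12 m³ free.
7 m³ fits there.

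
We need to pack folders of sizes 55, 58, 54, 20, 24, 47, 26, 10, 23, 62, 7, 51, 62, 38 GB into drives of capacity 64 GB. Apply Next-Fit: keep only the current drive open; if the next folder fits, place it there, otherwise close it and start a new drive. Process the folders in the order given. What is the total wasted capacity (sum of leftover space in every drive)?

drive 1: place 55 GB, 9 GB left
drive 2: place 58 GB, 6 GB left
drive 3: place 54 GB, 10 GB left
drive 4: place 20 GB, 44 GB left
drive 4: place 24 GB, 20 GB left
drive 5: place 47 GB, 17 GB left
drive 6: place 26 GB, 38 GB left
drive 6: place 10 GB, 28 GB left
drive 6: place 23 GB, 5 GB left
drive 7: place 62 GB, 2 GB left
drive 8: place 7 GB, 57 GB left
drive 8: place 51 GB, 6 GB left
drive 9: place 62 GB, 2 GB left
drive 10: place 38 GB, 26 GB left
10 drives × 64 GB = 640 GB; used 537 GB; unused 103 GB.

103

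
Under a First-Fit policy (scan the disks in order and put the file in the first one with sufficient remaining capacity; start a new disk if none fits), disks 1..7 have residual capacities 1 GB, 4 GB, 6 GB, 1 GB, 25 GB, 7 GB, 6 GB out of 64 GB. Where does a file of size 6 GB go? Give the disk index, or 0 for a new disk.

Disks with room: disk 3 (6 GB), disk 5 (25 GB), disk 6 (7 GB), disk 7 (6 GB).
The first with room is disk 3.

3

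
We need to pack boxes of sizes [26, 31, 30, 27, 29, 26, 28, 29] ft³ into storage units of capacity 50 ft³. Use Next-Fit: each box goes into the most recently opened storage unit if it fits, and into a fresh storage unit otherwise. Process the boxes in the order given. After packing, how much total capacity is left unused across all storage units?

174

Put 26 ft³ in storage unit 1; 24 ft³ remain.
Put 31 ft³ in storage unit 2; 19 ft³ remain.
Put 30 ft³ in storage unit 3; 20 ft³ remain.
Put 27 ft³ in storage unit 4; 23 ft³ remain.
Put 29 ft³ in storage unit 5; 21 ft³ remain.
Put 26 ft³ in storage unit 6; 24 ft³ remain.
Put 28 ft³ in storage unit 7; 22 ft³ remain.
Put 29 ft³ in storage unit 8; 21 ft³ remain.
8 storage units × 50 ft³ = 400 ft³; used 226 ft³; unused 174 ft³.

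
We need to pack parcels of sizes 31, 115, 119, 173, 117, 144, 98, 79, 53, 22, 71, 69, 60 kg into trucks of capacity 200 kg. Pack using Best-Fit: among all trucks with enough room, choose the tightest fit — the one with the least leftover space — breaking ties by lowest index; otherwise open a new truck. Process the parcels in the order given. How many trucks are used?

7

Put 31 kg in truck 1; 169 kg remain.
Put 115 kg in truck 1; 54 kg remain.
Put 119 kg in truck 2; 81 kg remain.
Put 173 kg in truck 3; 27 kg remain.
Put 117 kg in truck 4; 83 kg remain.
Put 144 kg in truck 5; 56 kg remain.
Put 98 kg in truck 6; 102 kg remain.
Put 79 kg in truck 2; 2 kg remain.
Put 53 kg in truck 1; 1 kg remain.
Put 22 kg in truck 3; 5 kg remain.
Put 71 kg in truck 4; 12 kg remain.
Put 69 kg in truck 6; 33 kg remain.
Put 60 kg in truck 7; 140 kg remain.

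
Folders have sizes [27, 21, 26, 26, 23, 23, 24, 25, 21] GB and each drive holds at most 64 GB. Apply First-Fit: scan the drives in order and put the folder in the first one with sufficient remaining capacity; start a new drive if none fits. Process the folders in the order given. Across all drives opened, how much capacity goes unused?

Put 27 GB in drive 1; 37 GB remain.
Put 21 GB in drive 1; 16 GB remain.
Put 26 GB in drive 2; 38 GB remain.
Put 26 GB in drive 2; 12 GB remain.
Put 23 GB in drive 3; 41 GB remain.
Put 23 GB in drive 3; 18 GB remain.
Put 24 GB in drive 4; 40 GB remain.
Put 25 GB in drive 4; 15 GB remain.
Put 21 GB in drive 5; 43 GB remain.
5 drives × 64 GB = 320 GB; used 216 GB; unused 104 GB.

104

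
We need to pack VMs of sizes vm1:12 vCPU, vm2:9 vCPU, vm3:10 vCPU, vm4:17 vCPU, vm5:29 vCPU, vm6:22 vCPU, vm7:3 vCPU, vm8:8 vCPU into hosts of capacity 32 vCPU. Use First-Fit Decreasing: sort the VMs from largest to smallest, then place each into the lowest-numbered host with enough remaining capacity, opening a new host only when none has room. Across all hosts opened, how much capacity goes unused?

Sorted descending: 29, 22, 17, 12, 10, 9, 8, 3.
29 vCPU → host 1 (remaining 3 vCPU)
22 vCPU → host 2 (remaining 10 vCPU)
17 vCPU → host 3 (remaining 15 vCPU)
12 vCPU → host 3 (remaining 3 vCPU)
10 vCPU → host 2 (remaining 0 vCPU)
9 vCPU → host 4 (remaining 23 vCPU)
8 vCPU → host 4 (remaining 15 vCPU)
3 vCPU → host 1 (remaining 0 vCPU)
4 hosts × 32 vCPU = 128 vCPU; used 110 vCPU; unused 18 vCPU.

18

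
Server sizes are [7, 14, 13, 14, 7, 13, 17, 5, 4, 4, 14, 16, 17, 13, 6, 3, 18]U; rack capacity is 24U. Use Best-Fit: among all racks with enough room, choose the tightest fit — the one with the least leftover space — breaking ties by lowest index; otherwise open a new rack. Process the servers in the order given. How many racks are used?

7U → rack 1 (remaining 17U)
14U → rack 1 (remaining 3U)
13U → rack 2 (remaining 11U)
14U → rack 3 (remaining 10U)
7U → rack 3 (remaining 3U)
13U → rack 4 (remaining 11U)
17U → rack 5 (remaining 7U)
5U → rack 5 (remaining 2U)
4U → rack 2 (remaining 7U)
4U → rack 2 (remaining 3U)
14U → rack 6 (remaining 10U)
16U → rack 7 (remaining 8U)
17U → rack 8 (remaining 7U)
13U → rack 9 (remaining 11U)
6U → rack 8 (remaining 1U)
3U → rack 1 (remaining 0U)
18U → rack 10 (remaining 6U)
Final racks: [7,14,3] [13,4,4] [14,7] [13] [17,5] [14] [16] [17,6] [13] [18].

10 racks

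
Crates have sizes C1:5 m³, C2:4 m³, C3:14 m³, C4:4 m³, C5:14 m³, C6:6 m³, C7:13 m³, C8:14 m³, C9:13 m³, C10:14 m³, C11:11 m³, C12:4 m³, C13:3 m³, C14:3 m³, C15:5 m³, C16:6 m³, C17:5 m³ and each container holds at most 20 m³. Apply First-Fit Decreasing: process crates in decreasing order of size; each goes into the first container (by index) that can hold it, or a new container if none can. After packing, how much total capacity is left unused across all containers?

Sorted descending: 14, 14, 14, 14, 13, 13, 11, 6, 6, 5, 5, 5, 4, 4, 4, 3, 3.
container 1: place 14 m³, 6 m³ left
container 2: place 14 m³, 6 m³ left
container 3: place 14 m³, 6 m³ left
container 4: place 14 m³, 6 m³ left
container 5: place 13 m³, 7 m³ left
container 6: place 13 m³, 7 m³ left
container 7: place 11 m³, 9 m³ left
container 1: place 6 m³, 0 m³ left
container 2: place 6 m³, 0 m³ left
container 3: place 5 m³, 1 m³ left
container 4: place 5 m³, 1 m³ left
container 5: place 5 m³, 2 m³ left
container 6: place 4 m³, 3 m³ left
container 7: place 4 m³, 5 m³ left
container 7: place 4 m³, 1 m³ left
container 6: place 3 m³, 0 m³ left
container 8: place 3 m³, 17 m³ left
8 containers × 20 m³ = 160 m³; used 138 m³; unused 22 m³.

22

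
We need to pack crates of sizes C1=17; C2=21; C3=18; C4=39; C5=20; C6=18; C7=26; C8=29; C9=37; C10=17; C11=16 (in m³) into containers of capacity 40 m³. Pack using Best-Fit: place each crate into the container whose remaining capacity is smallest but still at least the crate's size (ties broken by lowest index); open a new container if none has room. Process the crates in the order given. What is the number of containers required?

8 containers

container 1: place C1 (17 m³), 23 m³ left
container 1: place C2 (21 m³), 2 m³ left
container 2: place C3 (18 m³), 22 m³ left
container 3: place C4 (39 m³), 1 m³ left
container 2: place C5 (20 m³), 2 m³ left
container 4: place C6 (18 m³), 22 m³ left
container 5: place C7 (26 m³), 14 m³ left
container 6: place C8 (29 m³), 11 m³ left
container 7: place C9 (37 m³), 3 m³ left
container 4: place C10 (17 m³), 5 m³ left
container 8: place C11 (16 m³), 24 m³ left
Final containers: [17,21] [18,20] [39] [18,17] [26] [29] [37] [16].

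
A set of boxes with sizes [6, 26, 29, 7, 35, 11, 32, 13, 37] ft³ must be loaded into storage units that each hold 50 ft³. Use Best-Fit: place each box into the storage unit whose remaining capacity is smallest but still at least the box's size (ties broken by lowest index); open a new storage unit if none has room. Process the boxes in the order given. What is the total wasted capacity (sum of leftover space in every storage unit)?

54

storage unit 1: place 6 ft³, 44 ft³ left
storage unit 1: place 26 ft³, 18 ft³ left
storage unit 2: place 29 ft³, 21 ft³ left
storage unit 1: place 7 ft³, 11 ft³ left
storage unit 3: place 35 ft³, 15 ft³ left
storage unit 1: place 11 ft³, 0 ft³ left
storage unit 4: place 32 ft³, 18 ft³ left
storage unit 3: place 13 ft³, 2 ft³ left
storage unit 5: place 37 ft³, 13 ft³ left
5 storage units × 50 ft³ = 250 ft³; used 196 ft³; unused 54 ft³.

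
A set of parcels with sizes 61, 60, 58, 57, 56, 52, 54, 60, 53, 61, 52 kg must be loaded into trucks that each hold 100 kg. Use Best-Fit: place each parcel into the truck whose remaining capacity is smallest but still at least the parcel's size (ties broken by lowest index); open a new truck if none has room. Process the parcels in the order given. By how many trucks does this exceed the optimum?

0

Best-Fit: [61] [60] [58] [57] [56] [52] [54] [60] [53] [61] [52] → 11 trucks.
11 parcels exceed 50 kg (half the capacity), and no two of those can share a truck, so at least 11 trucks are needed.
So 11 is already optimal.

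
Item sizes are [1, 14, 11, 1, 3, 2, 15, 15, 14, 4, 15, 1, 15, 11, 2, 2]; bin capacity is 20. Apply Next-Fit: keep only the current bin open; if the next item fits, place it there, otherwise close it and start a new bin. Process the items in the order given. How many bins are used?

8 bins

bin 1: place 1, 19 left
bin 1: place 14, 5 left
bin 2: place 11, 9 left
bin 2: place 1, 8 left
bin 2: place 3, 5 left
bin 2: place 2, 3 left
bin 3: place 15, 5 left
bin 4: place 15, 5 left
bin 5: place 14, 6 left
bin 5: place 4, 2 left
bin 6: place 15, 5 left
bin 6: place 1, 4 left
bin 7: place 15, 5 left
bin 8: place 11, 9 left
bin 8: place 2, 7 left
bin 8: place 2, 5 left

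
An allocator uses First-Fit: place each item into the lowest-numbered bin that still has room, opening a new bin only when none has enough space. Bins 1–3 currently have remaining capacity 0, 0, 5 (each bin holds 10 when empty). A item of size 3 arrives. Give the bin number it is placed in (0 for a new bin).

3

Bins with room: bin 3 (5).
The first with room is bin 3.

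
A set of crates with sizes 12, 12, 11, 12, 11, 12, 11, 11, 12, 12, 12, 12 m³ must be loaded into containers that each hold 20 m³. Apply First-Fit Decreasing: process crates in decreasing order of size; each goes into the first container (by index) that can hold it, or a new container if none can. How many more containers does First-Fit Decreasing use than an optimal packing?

0

First-Fit Decreasing: [12] [12] [12] [12] [12] [12] [12] [12] [11] [11] [11] [11] → 12 containers.
12 crates exceed 10 m³ (half the capacity), and no two of those can share a container, so at least 12 containers are needed.
So 12 is already optimal.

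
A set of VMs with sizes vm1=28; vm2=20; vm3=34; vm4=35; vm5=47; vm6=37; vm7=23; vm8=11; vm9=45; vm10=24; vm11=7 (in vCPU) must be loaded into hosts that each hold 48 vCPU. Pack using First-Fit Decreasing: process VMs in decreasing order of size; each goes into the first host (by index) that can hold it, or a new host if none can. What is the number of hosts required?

Sorted descending: 47, 45, 37, 35, 34, 28, 24, 23, 20, 11, 7.
Put 47 vCPU in host 1; 1 vCPU remain.
Put 45 vCPU in host 2; 3 vCPU remain.
Put 37 vCPU in host 3; 11 vCPU remain.
Put 35 vCPU in host 4; 13 vCPU remain.
Put 34 vCPU in host 5; 14 vCPU remain.
Put 28 vCPU in host 6; 20 vCPU remain.
Put 24 vCPU in host 7; 24 vCPU remain.
Put 23 vCPU in host 7; 1 vCPU remain.
Put 20 vCPU in host 6; 0 vCPU remain.
Put 11 vCPU in host 3; 0 vCPU remain.
Put 7 vCPU in host 4; 6 vCPU remain.

7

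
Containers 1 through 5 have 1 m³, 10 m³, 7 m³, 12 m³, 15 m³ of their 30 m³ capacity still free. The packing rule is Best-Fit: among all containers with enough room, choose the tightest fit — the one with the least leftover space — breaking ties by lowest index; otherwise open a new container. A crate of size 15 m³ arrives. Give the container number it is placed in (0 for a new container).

5

Containers with room: container 5 (15 m³).
Tightest fit is container 5 with 15 m³ free.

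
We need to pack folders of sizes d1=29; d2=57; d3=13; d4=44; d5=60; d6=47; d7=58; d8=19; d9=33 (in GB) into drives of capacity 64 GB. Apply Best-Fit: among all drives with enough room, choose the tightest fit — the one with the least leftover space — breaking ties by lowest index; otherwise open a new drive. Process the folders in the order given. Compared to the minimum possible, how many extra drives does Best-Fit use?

Best-Fit: [29,13] [57] [44,19] [60] [47] [58] [33] → 7 drives.
Total size 360 GB; any packing needs at least ⌈360/64⌉ = 6 drives.
An optimal packing achieves that bound: [60] [58] [57] [47,13] [44,19] [33,29] → 6 drives.
Excess: 7 − 6 = 1.

1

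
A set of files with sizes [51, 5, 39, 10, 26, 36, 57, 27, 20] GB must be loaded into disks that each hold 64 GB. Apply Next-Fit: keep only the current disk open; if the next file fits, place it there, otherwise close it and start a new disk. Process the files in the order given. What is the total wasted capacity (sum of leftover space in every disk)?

49

Put 51 GB in disk 1; 13 GB remain.
Put 5 GB in disk 1; 8 GB remain.
Put 39 GB in disk 2; 25 GB remain.
Put 10 GB in disk 2; 15 GB remain.
Put 26 GB in disk 3; 38 GB remain.
Put 36 GB in disk 3; 2 GB remain.
Put 57 GB in disk 4; 7 GB remain.
Put 27 GB in disk 5; 37 GB remain.
Put 20 GB in disk 5; 17 GB remain.
5 disks × 64 GB = 320 GB; used 271 GB; unused 49 GB.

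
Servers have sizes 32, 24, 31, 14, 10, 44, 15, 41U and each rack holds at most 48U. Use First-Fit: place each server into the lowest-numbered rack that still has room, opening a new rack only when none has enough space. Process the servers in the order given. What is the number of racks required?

5 racks

rack 1: place 32U, 16U left
rack 2: place 24U, 24U left
rack 3: place 31U, 17U left
rack 1: place 14U, 2U left
rack 2: place 10U, 14U left
rack 4: place 44U, 4U left
rack 3: place 15U, 2U left
rack 5: place 41U, 7U left
Final racks: [32,14] [24,10] [31,15] [44] [41].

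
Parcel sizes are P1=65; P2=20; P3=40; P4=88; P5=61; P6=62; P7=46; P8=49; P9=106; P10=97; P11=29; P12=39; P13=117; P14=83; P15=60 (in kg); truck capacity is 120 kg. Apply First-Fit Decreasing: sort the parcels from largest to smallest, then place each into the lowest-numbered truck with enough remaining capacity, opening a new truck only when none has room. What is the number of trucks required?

Sorted descending: 117, 106, 97, 88, 83, 65, 62, 61, 60, 49, 46, 40, 39, 29, 20.
117 kg → truck 1 (remaining 3 kg)
106 kg → truck 2 (remaining 14 kg)
97 kg → truck 3 (remaining 23 kg)
88 kg → truck 4 (remaining 32 kg)
83 kg → truck 5 (remaining 37 kg)
65 kg → truck 6 (remaining 55 kg)
62 kg → truck 7 (remaining 58 kg)
61 kg → truck 8 (remaining 59 kg)
60 kg → truck 9 (remaining 60 kg)
49 kg → truck 6 (remaining 6 kg)
46 kg → truck 7 (remaining 12 kg)
40 kg → truck 8 (remaining 19 kg)
39 kg → truck 9 (remaining 21 kg)
29 kg → truck 4 (remaining 3 kg)
20 kg → truck 3 (remaining 3 kg)

9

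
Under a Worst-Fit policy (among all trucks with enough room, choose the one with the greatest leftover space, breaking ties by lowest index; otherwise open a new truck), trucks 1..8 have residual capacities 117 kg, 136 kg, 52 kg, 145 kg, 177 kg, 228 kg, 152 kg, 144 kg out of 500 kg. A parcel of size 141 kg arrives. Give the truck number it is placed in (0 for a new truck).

Trucks with room: truck 4 (145 kg), truck 5 (177 kg), truck 6 (228 kg), truck 7 (152 kg), truck 8 (144 kg).
Most room is truck 6 with 228 kg free.

6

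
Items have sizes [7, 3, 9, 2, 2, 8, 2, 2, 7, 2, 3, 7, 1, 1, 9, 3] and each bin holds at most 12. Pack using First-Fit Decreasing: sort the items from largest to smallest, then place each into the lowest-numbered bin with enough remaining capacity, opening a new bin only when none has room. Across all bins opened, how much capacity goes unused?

Sorted descending: 9, 9, 8, 7, 7, 7, 3, 3, 3, 2, 2, 2, 2, 2, 1, 1.
9 → bin 1 (remaining 3)
9 → bin 2 (remaining 3)
8 → bin 3 (remaining 4)
7 → bin 4 (remaining 5)
7 → bin 5 (remaining 5)
7 → bin 6 (remaining 5)
3 → bin 1 (remaining 0)
3 → bin 2 (remaining 0)
3 → bin 3 (remaining 1)
2 → bin 4 (remaining 3)
2 → bin 4 (remaining 1)
2 → bin 5 (remaining 3)
2 → bin 5 (remaining 1)
2 → bin 6 (remaining 3)
1 → bin 3 (remaining 0)
1 → bin 4 (remaining 0)
6 bins × 12 = 72; used 68; unused 4.

4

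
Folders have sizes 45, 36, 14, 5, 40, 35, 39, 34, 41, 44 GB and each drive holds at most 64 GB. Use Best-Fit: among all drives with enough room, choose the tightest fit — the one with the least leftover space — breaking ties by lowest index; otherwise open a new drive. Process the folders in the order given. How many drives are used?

8 drives

45 GB → drive 1 (remaining 19 GB)
36 GB → drive 2 (remaining 28 GB)
14 GB → drive 1 (remaining 5 GB)
5 GB → drive 1 (remaining 0 GB)
40 GB → drive 3 (remaining 24 GB)
35 GB → drive 4 (remaining 29 GB)
39 GB → drive 5 (remaining 25 GB)
34 GB → drive 6 (remaining 30 GB)
41 GB → drive 7 (remaining 23 GB)
44 GB → drive 8 (remaining 20 GB)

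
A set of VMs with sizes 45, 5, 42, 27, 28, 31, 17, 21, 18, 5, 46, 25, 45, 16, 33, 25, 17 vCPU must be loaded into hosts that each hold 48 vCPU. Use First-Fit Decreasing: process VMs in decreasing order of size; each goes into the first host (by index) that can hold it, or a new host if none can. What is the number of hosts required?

10 hosts

Sorted descending: 46, 45, 45, 42, 33, 31, 28, 27, 25, 25, 21, 18, 17, 17, 16, 5, 5.
46 vCPU → host 1 (remaining 2 vCPU)
45 vCPU → host 2 (remaining 3 vCPU)
45 vCPU → host 3 (remaining 3 vCPU)
42 vCPU → host 4 (remaining 6 vCPU)
33 vCPU → host 5 (remaining 15 vCPU)
31 vCPU → host 6 (remaining 17 vCPU)
28 vCPU → host 7 (remaining 20 vCPU)
27 vCPU → host 8 (remaining 21 vCPU)
25 vCPU → host 9 (remaining 23 vCPU)
25 vCPU → host 10 (remaining 23 vCPU)
21 vCPU → host 8 (remaining 0 vCPU)
18 vCPU → host 7 (remaining 2 vCPU)
17 vCPU → host 6 (remaining 0 vCPU)
17 vCPU → host 9 (remaining 6 vCPU)
16 vCPU → host 10 (remaining 7 vCPU)
5 vCPU → host 4 (remaining 1 vCPU)
5 vCPU → host 5 (remaining 10 vCPU)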